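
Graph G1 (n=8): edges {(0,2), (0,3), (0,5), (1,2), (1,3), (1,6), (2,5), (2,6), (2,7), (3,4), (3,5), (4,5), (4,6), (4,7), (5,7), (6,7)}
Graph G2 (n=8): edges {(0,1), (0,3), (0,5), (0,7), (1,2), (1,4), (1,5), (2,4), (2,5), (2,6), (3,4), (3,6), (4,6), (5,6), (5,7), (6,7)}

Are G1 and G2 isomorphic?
Yes, isomorphic

The graphs are isomorphic.
One valid mapping φ: V(G1) → V(G2): 0→7, 1→3, 2→6, 3→0, 4→1, 5→5, 6→4, 7→2

Verify φ preserves adjacency — for each edge of G1, its image is an edge of G2:
  (0,2) → (φ(0),φ(2)) = (6,7) ∈ E(G2) ✓
  (0,3) → (φ(0),φ(3)) = (0,7) ∈ E(G2) ✓
  (0,5) → (φ(0),φ(5)) = (5,7) ∈ E(G2) ✓
  (1,2) → (φ(1),φ(2)) = (3,6) ∈ E(G2) ✓
  (1,3) → (φ(1),φ(3)) = (0,3) ∈ E(G2) ✓
  (1,6) → (φ(1),φ(6)) = (3,4) ∈ E(G2) ✓
  (2,5) → (φ(2),φ(5)) = (5,6) ∈ E(G2) ✓
  (2,6) → (φ(2),φ(6)) = (4,6) ∈ E(G2) ✓
  (2,7) → (φ(2),φ(7)) = (2,6) ∈ E(G2) ✓
  (3,4) → (φ(3),φ(4)) = (0,1) ∈ E(G2) ✓
  (3,5) → (φ(3),φ(5)) = (0,5) ∈ E(G2) ✓
  (4,5) → (φ(4),φ(5)) = (1,5) ∈ E(G2) ✓
  (4,6) → (φ(4),φ(6)) = (1,4) ∈ E(G2) ✓
  (4,7) → (φ(4),φ(7)) = (1,2) ∈ E(G2) ✓
  (5,7) → (φ(5),φ(7)) = (2,5) ∈ E(G2) ✓
  (6,7) → (φ(6),φ(7)) = (2,4) ∈ E(G2) ✓
All 16 edges of G1 map to edges of G2, and |E(G1)| = |E(G2)| = 16, so φ is a bijection on edges as well as vertices. Hence G1 ≅ G2.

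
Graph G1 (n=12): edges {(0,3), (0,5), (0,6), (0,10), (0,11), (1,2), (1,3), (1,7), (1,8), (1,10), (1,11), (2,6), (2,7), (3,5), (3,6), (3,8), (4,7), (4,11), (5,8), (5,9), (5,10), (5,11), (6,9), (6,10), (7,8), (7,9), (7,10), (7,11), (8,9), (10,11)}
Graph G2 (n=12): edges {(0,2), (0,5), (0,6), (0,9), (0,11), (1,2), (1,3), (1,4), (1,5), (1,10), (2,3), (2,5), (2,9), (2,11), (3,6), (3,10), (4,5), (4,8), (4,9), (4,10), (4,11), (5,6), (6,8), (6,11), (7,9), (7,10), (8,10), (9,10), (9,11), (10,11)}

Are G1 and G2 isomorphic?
Yes, isomorphic

The graphs are isomorphic.
One valid mapping φ: V(G1) → V(G2): 0→0, 1→4, 2→8, 3→5, 4→7, 5→2, 6→6, 7→10, 8→1, 9→3, 10→11, 11→9

Verify φ preserves adjacency — for each edge of G1, its image is an edge of G2:
  (0,3) → (φ(0),φ(3)) = (0,5) ∈ E(G2) ✓
  (0,5) → (φ(0),φ(5)) = (0,2) ∈ E(G2) ✓
  (0,6) → (φ(0),φ(6)) = (0,6) ∈ E(G2) ✓
  (0,10) → (φ(0),φ(10)) = (0,11) ∈ E(G2) ✓
  (0,11) → (φ(0),φ(11)) = (0,9) ∈ E(G2) ✓
  (1,2) → (φ(1),φ(2)) = (4,8) ∈ E(G2) ✓
  (1,3) → (φ(1),φ(3)) = (4,5) ∈ E(G2) ✓
  (1,7) → (φ(1),φ(7)) = (4,10) ∈ E(G2) ✓
  (1,8) → (φ(1),φ(8)) = (1,4) ∈ E(G2) ✓
  (1,10) → (φ(1),φ(10)) = (4,11) ∈ E(G2) ✓
  (1,11) → (φ(1),φ(11)) = (4,9) ∈ E(G2) ✓
  (2,6) → (φ(2),φ(6)) = (6,8) ∈ E(G2) ✓
  (2,7) → (φ(2),φ(7)) = (8,10) ∈ E(G2) ✓
  (3,5) → (φ(3),φ(5)) = (2,5) ∈ E(G2) ✓
  (3,6) → (φ(3),φ(6)) = (5,6) ∈ E(G2) ✓
  (3,8) → (φ(3),φ(8)) = (1,5) ∈ E(G2) ✓
  (4,7) → (φ(4),φ(7)) = (7,10) ∈ E(G2) ✓
  (4,11) → (φ(4),φ(11)) = (7,9) ∈ E(G2) ✓
  (5,8) → (φ(5),φ(8)) = (1,2) ∈ E(G2) ✓
  (5,9) → (φ(5),φ(9)) = (2,3) ∈ E(G2) ✓
  (5,10) → (φ(5),φ(10)) = (2,11) ∈ E(G2) ✓
  (5,11) → (φ(5),φ(11)) = (2,9) ∈ E(G2) ✓
  (6,9) → (φ(6),φ(9)) = (3,6) ∈ E(G2) ✓
  (6,10) → (φ(6),φ(10)) = (6,11) ∈ E(G2) ✓
  (7,8) → (φ(7),φ(8)) = (1,10) ∈ E(G2) ✓
  (7,9) → (φ(7),φ(9)) = (3,10) ∈ E(G2) ✓
  (7,10) → (φ(7),φ(10)) = (10,11) ∈ E(G2) ✓
  (7,11) → (φ(7),φ(11)) = (9,10) ∈ E(G2) ✓
  (8,9) → (φ(8),φ(9)) = (1,3) ∈ E(G2) ✓
  (10,11) → (φ(10),φ(11)) = (9,11) ∈ E(G2) ✓
All 30 edges of G1 map to edges of G2, and |E(G1)| = |E(G2)| = 30, so φ is a bijection on edges as well as vertices. Hence G1 ≅ G2.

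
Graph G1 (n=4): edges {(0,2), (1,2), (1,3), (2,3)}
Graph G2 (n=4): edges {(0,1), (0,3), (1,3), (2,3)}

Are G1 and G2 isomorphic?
Yes, isomorphic

The graphs are isomorphic.
One valid mapping φ: V(G1) → V(G2): 0→2, 1→0, 2→3, 3→1

Verify φ preserves adjacency — for each edge of G1, its image is an edge of G2:
  (0,2) → (φ(0),φ(2)) = (2,3) ∈ E(G2) ✓
  (1,2) → (φ(1),φ(2)) = (0,3) ∈ E(G2) ✓
  (1,3) → (φ(1),φ(3)) = (0,1) ∈ E(G2) ✓
  (2,3) → (φ(2),φ(3)) = (1,3) ∈ E(G2) ✓
All 4 edges of G1 map to edges of G2, and |E(G1)| = |E(G2)| = 4, so φ is a bijection on edges as well as vertices. Hence G1 ≅ G2.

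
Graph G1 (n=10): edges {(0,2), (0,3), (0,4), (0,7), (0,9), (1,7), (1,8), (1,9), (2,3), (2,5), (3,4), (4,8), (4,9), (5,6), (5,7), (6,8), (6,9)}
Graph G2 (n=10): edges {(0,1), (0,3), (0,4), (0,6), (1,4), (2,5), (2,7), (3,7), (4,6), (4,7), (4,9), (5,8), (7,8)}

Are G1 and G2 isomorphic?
No, not isomorphic

The graphs are NOT isomorphic.

Degrees in G1: deg(0)=5, deg(1)=3, deg(2)=3, deg(3)=3, deg(4)=4, deg(5)=3, deg(6)=3, deg(7)=3, deg(8)=3, deg(9)=4.
Sorted degree sequence of G1: [5, 4, 4, 3, 3, 3, 3, 3, 3, 3].
Degrees in G2: deg(0)=4, deg(1)=2, deg(2)=2, deg(3)=2, deg(4)=5, deg(5)=2, deg(6)=2, deg(7)=4, deg(8)=2, deg(9)=1.
Sorted degree sequence of G2: [5, 4, 4, 2, 2, 2, 2, 2, 2, 1].
The (sorted) degree sequence is an isomorphism invariant, so since G1 and G2 have different degree sequences they cannot be isomorphic.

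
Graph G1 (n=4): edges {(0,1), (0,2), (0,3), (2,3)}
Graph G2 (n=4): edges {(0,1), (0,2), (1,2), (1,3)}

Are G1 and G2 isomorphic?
Yes, isomorphic

The graphs are isomorphic.
One valid mapping φ: V(G1) → V(G2): 0→1, 1→3, 2→0, 3→2

Verify φ preserves adjacency — for each edge of G1, its image is an edge of G2:
  (0,1) → (φ(0),φ(1)) = (1,3) ∈ E(G2) ✓
  (0,2) → (φ(0),φ(2)) = (0,1) ∈ E(G2) ✓
  (0,3) → (φ(0),φ(3)) = (1,2) ∈ E(G2) ✓
  (2,3) → (φ(2),φ(3)) = (0,2) ∈ E(G2) ✓
All 4 edges of G1 map to edges of G2, and |E(G1)| = |E(G2)| = 4, so φ is a bijection on edges as well as vertices. Hence G1 ≅ G2.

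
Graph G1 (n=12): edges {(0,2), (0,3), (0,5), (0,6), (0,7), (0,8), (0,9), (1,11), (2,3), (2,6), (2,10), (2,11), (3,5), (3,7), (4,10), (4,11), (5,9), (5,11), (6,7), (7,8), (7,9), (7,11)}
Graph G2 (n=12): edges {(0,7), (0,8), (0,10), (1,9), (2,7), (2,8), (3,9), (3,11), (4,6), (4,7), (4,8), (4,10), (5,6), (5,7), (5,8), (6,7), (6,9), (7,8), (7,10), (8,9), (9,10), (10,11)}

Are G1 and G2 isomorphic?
Yes, isomorphic

The graphs are isomorphic.
One valid mapping φ: V(G1) → V(G2): 0→7, 1→1, 2→10, 3→4, 4→3, 5→6, 6→0, 7→8, 8→2, 9→5, 10→11, 11→9

Verify φ preserves adjacency — for each edge of G1, its image is an edge of G2:
  (0,2) → (φ(0),φ(2)) = (7,10) ∈ E(G2) ✓
  (0,3) → (φ(0),φ(3)) = (4,7) ∈ E(G2) ✓
  (0,5) → (φ(0),φ(5)) = (6,7) ∈ E(G2) ✓
  (0,6) → (φ(0),φ(6)) = (0,7) ∈ E(G2) ✓
  (0,7) → (φ(0),φ(7)) = (7,8) ∈ E(G2) ✓
  (0,8) → (φ(0),φ(8)) = (2,7) ∈ E(G2) ✓
  (0,9) → (φ(0),φ(9)) = (5,7) ∈ E(G2) ✓
  (1,11) → (φ(1),φ(11)) = (1,9) ∈ E(G2) ✓
  (2,3) → (φ(2),φ(3)) = (4,10) ∈ E(G2) ✓
  (2,6) → (φ(2),φ(6)) = (0,10) ∈ E(G2) ✓
  (2,10) → (φ(2),φ(10)) = (10,11) ∈ E(G2) ✓
  (2,11) → (φ(2),φ(11)) = (9,10) ∈ E(G2) ✓
  (3,5) → (φ(3),φ(5)) = (4,6) ∈ E(G2) ✓
  (3,7) → (φ(3),φ(7)) = (4,8) ∈ E(G2) ✓
  (4,10) → (φ(4),φ(10)) = (3,11) ∈ E(G2) ✓
  (4,11) → (φ(4),φ(11)) = (3,9) ∈ E(G2) ✓
  (5,9) → (φ(5),φ(9)) = (5,6) ∈ E(G2) ✓
  (5,11) → (φ(5),φ(11)) = (6,9) ∈ E(G2) ✓
  (6,7) → (φ(6),φ(7)) = (0,8) ∈ E(G2) ✓
  (7,8) → (φ(7),φ(8)) = (2,8) ∈ E(G2) ✓
  (7,9) → (φ(7),φ(9)) = (5,8) ∈ E(G2) ✓
  (7,11) → (φ(7),φ(11)) = (8,9) ∈ E(G2) ✓
All 22 edges of G1 map to edges of G2, and |E(G1)| = |E(G2)| = 22, so φ is a bijection on edges as well as vertices. Hence G1 ≅ G2.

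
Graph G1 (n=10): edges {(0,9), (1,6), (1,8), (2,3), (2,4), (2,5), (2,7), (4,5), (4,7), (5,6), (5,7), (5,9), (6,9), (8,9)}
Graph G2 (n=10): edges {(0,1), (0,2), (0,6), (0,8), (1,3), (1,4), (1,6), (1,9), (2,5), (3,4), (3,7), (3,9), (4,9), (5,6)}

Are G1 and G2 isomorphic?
Yes, isomorphic

The graphs are isomorphic.
One valid mapping φ: V(G1) → V(G2): 0→8, 1→5, 2→3, 3→7, 4→4, 5→1, 6→6, 7→9, 8→2, 9→0

Verify φ preserves adjacency — for each edge of G1, its image is an edge of G2:
  (0,9) → (φ(0),φ(9)) = (0,8) ∈ E(G2) ✓
  (1,6) → (φ(1),φ(6)) = (5,6) ∈ E(G2) ✓
  (1,8) → (φ(1),φ(8)) = (2,5) ∈ E(G2) ✓
  (2,3) → (φ(2),φ(3)) = (3,7) ∈ E(G2) ✓
  (2,4) → (φ(2),φ(4)) = (3,4) ∈ E(G2) ✓
  (2,5) → (φ(2),φ(5)) = (1,3) ∈ E(G2) ✓
  (2,7) → (φ(2),φ(7)) = (3,9) ∈ E(G2) ✓
  (4,5) → (φ(4),φ(5)) = (1,4) ∈ E(G2) ✓
  (4,7) → (φ(4),φ(7)) = (4,9) ∈ E(G2) ✓
  (5,6) → (φ(5),φ(6)) = (1,6) ∈ E(G2) ✓
  (5,7) → (φ(5),φ(7)) = (1,9) ∈ E(G2) ✓
  (5,9) → (φ(5),φ(9)) = (0,1) ∈ E(G2) ✓
  (6,9) → (φ(6),φ(9)) = (0,6) ∈ E(G2) ✓
  (8,9) → (φ(8),φ(9)) = (0,2) ∈ E(G2) ✓
All 14 edges of G1 map to edges of G2, and |E(G1)| = |E(G2)| = 14, so φ is a bijection on edges as well as vertices. Hence G1 ≅ G2.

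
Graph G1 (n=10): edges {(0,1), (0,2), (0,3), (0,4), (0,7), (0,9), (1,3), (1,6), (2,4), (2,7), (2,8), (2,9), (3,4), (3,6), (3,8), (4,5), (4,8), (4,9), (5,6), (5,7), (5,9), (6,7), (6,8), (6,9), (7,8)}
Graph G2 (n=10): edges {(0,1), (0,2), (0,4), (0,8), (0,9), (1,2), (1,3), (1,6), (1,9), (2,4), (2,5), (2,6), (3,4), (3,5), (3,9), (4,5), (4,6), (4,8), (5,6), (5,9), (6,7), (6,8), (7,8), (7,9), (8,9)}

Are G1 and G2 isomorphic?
Yes, isomorphic

The graphs are isomorphic.
One valid mapping φ: V(G1) → V(G2): 0→6, 1→7, 2→2, 3→8, 4→4, 5→3, 6→9, 7→1, 8→0, 9→5

Verify φ preserves adjacency — for each edge of G1, its image is an edge of G2:
  (0,1) → (φ(0),φ(1)) = (6,7) ∈ E(G2) ✓
  (0,2) → (φ(0),φ(2)) = (2,6) ∈ E(G2) ✓
  (0,3) → (φ(0),φ(3)) = (6,8) ∈ E(G2) ✓
  (0,4) → (φ(0),φ(4)) = (4,6) ∈ E(G2) ✓
  (0,7) → (φ(0),φ(7)) = (1,6) ∈ E(G2) ✓
  (0,9) → (φ(0),φ(9)) = (5,6) ∈ E(G2) ✓
  (1,3) → (φ(1),φ(3)) = (7,8) ∈ E(G2) ✓
  (1,6) → (φ(1),φ(6)) = (7,9) ∈ E(G2) ✓
  (2,4) → (φ(2),φ(4)) = (2,4) ∈ E(G2) ✓
  (2,7) → (φ(2),φ(7)) = (1,2) ∈ E(G2) ✓
  (2,8) → (φ(2),φ(8)) = (0,2) ∈ E(G2) ✓
  (2,9) → (φ(2),φ(9)) = (2,5) ∈ E(G2) ✓
  (3,4) → (φ(3),φ(4)) = (4,8) ∈ E(G2) ✓
  (3,6) → (φ(3),φ(6)) = (8,9) ∈ E(G2) ✓
  (3,8) → (φ(3),φ(8)) = (0,8) ∈ E(G2) ✓
  (4,5) → (φ(4),φ(5)) = (3,4) ∈ E(G2) ✓
  (4,8) → (φ(4),φ(8)) = (0,4) ∈ E(G2) ✓
  (4,9) → (φ(4),φ(9)) = (4,5) ∈ E(G2) ✓
  (5,6) → (φ(5),φ(6)) = (3,9) ∈ E(G2) ✓
  (5,7) → (φ(5),φ(7)) = (1,3) ∈ E(G2) ✓
  (5,9) → (φ(5),φ(9)) = (3,5) ∈ E(G2) ✓
  (6,7) → (φ(6),φ(7)) = (1,9) ∈ E(G2) ✓
  (6,8) → (φ(6),φ(8)) = (0,9) ∈ E(G2) ✓
  (6,9) → (φ(6),φ(9)) = (5,9) ∈ E(G2) ✓
  (7,8) → (φ(7),φ(8)) = (0,1) ∈ E(G2) ✓
All 25 edges of G1 map to edges of G2, and |E(G1)| = |E(G2)| = 25, so φ is a bijection on edges as well as vertices. Hence G1 ≅ G2.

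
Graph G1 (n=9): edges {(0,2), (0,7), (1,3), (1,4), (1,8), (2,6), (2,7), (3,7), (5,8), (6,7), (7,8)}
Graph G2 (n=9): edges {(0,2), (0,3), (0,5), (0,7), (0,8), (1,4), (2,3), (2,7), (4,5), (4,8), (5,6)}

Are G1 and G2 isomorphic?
Yes, isomorphic

The graphs are isomorphic.
One valid mapping φ: V(G1) → V(G2): 0→7, 1→4, 2→2, 3→8, 4→1, 5→6, 6→3, 7→0, 8→5

Verify φ preserves adjacency — for each edge of G1, its image is an edge of G2:
  (0,2) → (φ(0),φ(2)) = (2,7) ∈ E(G2) ✓
  (0,7) → (φ(0),φ(7)) = (0,7) ∈ E(G2) ✓
  (1,3) → (φ(1),φ(3)) = (4,8) ∈ E(G2) ✓
  (1,4) → (φ(1),φ(4)) = (1,4) ∈ E(G2) ✓
  (1,8) → (φ(1),φ(8)) = (4,5) ∈ E(G2) ✓
  (2,6) → (φ(2),φ(6)) = (2,3) ∈ E(G2) ✓
  (2,7) → (φ(2),φ(7)) = (0,2) ∈ E(G2) ✓
  (3,7) → (φ(3),φ(7)) = (0,8) ∈ E(G2) ✓
  (5,8) → (φ(5),φ(8)) = (5,6) ∈ E(G2) ✓
  (6,7) → (φ(6),φ(7)) = (0,3) ∈ E(G2) ✓
  (7,8) → (φ(7),φ(8)) = (0,5) ∈ E(G2) ✓
All 11 edges of G1 map to edges of G2, and |E(G1)| = |E(G2)| = 11, so φ is a bijection on edges as well as vertices. Hence G1 ≅ G2.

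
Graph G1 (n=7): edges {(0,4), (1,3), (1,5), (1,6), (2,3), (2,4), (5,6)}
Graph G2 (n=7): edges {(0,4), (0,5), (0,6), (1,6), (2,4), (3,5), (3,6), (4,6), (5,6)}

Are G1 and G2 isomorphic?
No, not isomorphic

The graphs are NOT isomorphic.

Counting triangles (3-cliques): G1 has 1, G2 has 3.
Triangle count is an isomorphism invariant, so differing triangle counts rule out isomorphism.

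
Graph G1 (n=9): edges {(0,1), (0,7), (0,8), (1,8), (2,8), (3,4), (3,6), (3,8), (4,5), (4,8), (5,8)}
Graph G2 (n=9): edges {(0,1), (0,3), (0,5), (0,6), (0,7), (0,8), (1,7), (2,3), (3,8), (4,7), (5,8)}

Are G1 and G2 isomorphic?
Yes, isomorphic

The graphs are isomorphic.
One valid mapping φ: V(G1) → V(G2): 0→7, 1→1, 2→6, 3→3, 4→8, 5→5, 6→2, 7→4, 8→0

Verify φ preserves adjacency — for each edge of G1, its image is an edge of G2:
  (0,1) → (φ(0),φ(1)) = (1,7) ∈ E(G2) ✓
  (0,7) → (φ(0),φ(7)) = (4,7) ∈ E(G2) ✓
  (0,8) → (φ(0),φ(8)) = (0,7) ∈ E(G2) ✓
  (1,8) → (φ(1),φ(8)) = (0,1) ∈ E(G2) ✓
  (2,8) → (φ(2),φ(8)) = (0,6) ∈ E(G2) ✓
  (3,4) → (φ(3),φ(4)) = (3,8) ∈ E(G2) ✓
  (3,6) → (φ(3),φ(6)) = (2,3) ∈ E(G2) ✓
  (3,8) → (φ(3),φ(8)) = (0,3) ∈ E(G2) ✓
  (4,5) → (φ(4),φ(5)) = (5,8) ∈ E(G2) ✓
  (4,8) → (φ(4),φ(8)) = (0,8) ∈ E(G2) ✓
  (5,8) → (φ(5),φ(8)) = (0,5) ∈ E(G2) ✓
All 11 edges of G1 map to edges of G2, and |E(G1)| = |E(G2)| = 11, so φ is a bijection on edges as well as vertices. Hence G1 ≅ G2.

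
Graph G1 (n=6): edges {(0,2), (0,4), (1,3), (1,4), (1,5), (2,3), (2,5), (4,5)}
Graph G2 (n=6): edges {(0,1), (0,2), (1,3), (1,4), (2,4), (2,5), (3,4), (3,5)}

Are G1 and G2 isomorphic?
Yes, isomorphic

The graphs are isomorphic.
One valid mapping φ: V(G1) → V(G2): 0→0, 1→3, 2→2, 3→5, 4→1, 5→4

Verify φ preserves adjacency — for each edge of G1, its image is an edge of G2:
  (0,2) → (φ(0),φ(2)) = (0,2) ∈ E(G2) ✓
  (0,4) → (φ(0),φ(4)) = (0,1) ∈ E(G2) ✓
  (1,3) → (φ(1),φ(3)) = (3,5) ∈ E(G2) ✓
  (1,4) → (φ(1),φ(4)) = (1,3) ∈ E(G2) ✓
  (1,5) → (φ(1),φ(5)) = (3,4) ∈ E(G2) ✓
  (2,3) → (φ(2),φ(3)) = (2,5) ∈ E(G2) ✓
  (2,5) → (φ(2),φ(5)) = (2,4) ∈ E(G2) ✓
  (4,5) → (φ(4),φ(5)) = (1,4) ∈ E(G2) ✓
All 8 edges of G1 map to edges of G2, and |E(G1)| = |E(G2)| = 8, so φ is a bijection on edges as well as vertices. Hence G1 ≅ G2.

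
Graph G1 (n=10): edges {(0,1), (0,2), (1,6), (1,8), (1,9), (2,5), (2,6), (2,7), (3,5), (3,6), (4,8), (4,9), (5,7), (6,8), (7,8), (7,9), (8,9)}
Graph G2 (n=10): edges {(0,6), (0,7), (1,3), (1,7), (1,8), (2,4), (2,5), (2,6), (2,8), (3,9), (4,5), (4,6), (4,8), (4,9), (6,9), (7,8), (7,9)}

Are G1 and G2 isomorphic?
Yes, isomorphic

The graphs are isomorphic.
One valid mapping φ: V(G1) → V(G2): 0→0, 1→6, 2→7, 3→3, 4→5, 5→1, 6→9, 7→8, 8→4, 9→2

Verify φ preserves adjacency — for each edge of G1, its image is an edge of G2:
  (0,1) → (φ(0),φ(1)) = (0,6) ∈ E(G2) ✓
  (0,2) → (φ(0),φ(2)) = (0,7) ∈ E(G2) ✓
  (1,6) → (φ(1),φ(6)) = (6,9) ∈ E(G2) ✓
  (1,8) → (φ(1),φ(8)) = (4,6) ∈ E(G2) ✓
  (1,9) → (φ(1),φ(9)) = (2,6) ∈ E(G2) ✓
  (2,5) → (φ(2),φ(5)) = (1,7) ∈ E(G2) ✓
  (2,6) → (φ(2),φ(6)) = (7,9) ∈ E(G2) ✓
  (2,7) → (φ(2),φ(7)) = (7,8) ∈ E(G2) ✓
  (3,5) → (φ(3),φ(5)) = (1,3) ∈ E(G2) ✓
  (3,6) → (φ(3),φ(6)) = (3,9) ∈ E(G2) ✓
  (4,8) → (φ(4),φ(8)) = (4,5) ∈ E(G2) ✓
  (4,9) → (φ(4),φ(9)) = (2,5) ∈ E(G2) ✓
  (5,7) → (φ(5),φ(7)) = (1,8) ∈ E(G2) ✓
  (6,8) → (φ(6),φ(8)) = (4,9) ∈ E(G2) ✓
  (7,8) → (φ(7),φ(8)) = (4,8) ∈ E(G2) ✓
  (7,9) → (φ(7),φ(9)) = (2,8) ∈ E(G2) ✓
  (8,9) → (φ(8),φ(9)) = (2,4) ∈ E(G2) ✓
All 17 edges of G1 map to edges of G2, and |E(G1)| = |E(G2)| = 17, so φ is a bijection on edges as well as vertices. Hence G1 ≅ G2.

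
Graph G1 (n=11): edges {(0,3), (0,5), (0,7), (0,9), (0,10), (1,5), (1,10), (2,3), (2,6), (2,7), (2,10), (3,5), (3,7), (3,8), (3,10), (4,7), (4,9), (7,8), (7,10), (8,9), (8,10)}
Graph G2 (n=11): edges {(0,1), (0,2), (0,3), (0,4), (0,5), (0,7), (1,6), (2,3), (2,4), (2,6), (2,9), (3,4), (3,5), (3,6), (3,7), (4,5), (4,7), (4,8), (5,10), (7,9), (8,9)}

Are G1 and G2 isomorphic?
Yes, isomorphic

The graphs are isomorphic.
One valid mapping φ: V(G1) → V(G2): 0→2, 1→1, 2→5, 3→3, 4→8, 5→6, 6→10, 7→4, 8→7, 9→9, 10→0

Verify φ preserves adjacency — for each edge of G1, its image is an edge of G2:
  (0,3) → (φ(0),φ(3)) = (2,3) ∈ E(G2) ✓
  (0,5) → (φ(0),φ(5)) = (2,6) ∈ E(G2) ✓
  (0,7) → (φ(0),φ(7)) = (2,4) ∈ E(G2) ✓
  (0,9) → (φ(0),φ(9)) = (2,9) ∈ E(G2) ✓
  (0,10) → (φ(0),φ(10)) = (0,2) ∈ E(G2) ✓
  (1,5) → (φ(1),φ(5)) = (1,6) ∈ E(G2) ✓
  (1,10) → (φ(1),φ(10)) = (0,1) ∈ E(G2) ✓
  (2,3) → (φ(2),φ(3)) = (3,5) ∈ E(G2) ✓
  (2,6) → (φ(2),φ(6)) = (5,10) ∈ E(G2) ✓
  (2,7) → (φ(2),φ(7)) = (4,5) ∈ E(G2) ✓
  (2,10) → (φ(2),φ(10)) = (0,5) ∈ E(G2) ✓
  (3,5) → (φ(3),φ(5)) = (3,6) ∈ E(G2) ✓
  (3,7) → (φ(3),φ(7)) = (3,4) ∈ E(G2) ✓
  (3,8) → (φ(3),φ(8)) = (3,7) ∈ E(G2) ✓
  (3,10) → (φ(3),φ(10)) = (0,3) ∈ E(G2) ✓
  (4,7) → (φ(4),φ(7)) = (4,8) ∈ E(G2) ✓
  (4,9) → (φ(4),φ(9)) = (8,9) ∈ E(G2) ✓
  (7,8) → (φ(7),φ(8)) = (4,7) ∈ E(G2) ✓
  (7,10) → (φ(7),φ(10)) = (0,4) ∈ E(G2) ✓
  (8,9) → (φ(8),φ(9)) = (7,9) ∈ E(G2) ✓
  (8,10) → (φ(8),φ(10)) = (0,7) ∈ E(G2) ✓
All 21 edges of G1 map to edges of G2, and |E(G1)| = |E(G2)| = 21, so φ is a bijection on edges as well as vertices. Hence G1 ≅ G2.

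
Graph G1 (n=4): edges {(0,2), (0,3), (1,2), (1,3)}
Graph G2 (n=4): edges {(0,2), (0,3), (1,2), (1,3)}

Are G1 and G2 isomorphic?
Yes, isomorphic

The graphs are isomorphic.
One valid mapping φ: V(G1) → V(G2): 0→0, 1→1, 2→2, 3→3

Verify φ preserves adjacency — for each edge of G1, its image is an edge of G2:
  (0,2) → (φ(0),φ(2)) = (0,2) ∈ E(G2) ✓
  (0,3) → (φ(0),φ(3)) = (0,3) ∈ E(G2) ✓
  (1,2) → (φ(1),φ(2)) = (1,2) ∈ E(G2) ✓
  (1,3) → (φ(1),φ(3)) = (1,3) ∈ E(G2) ✓
All 4 edges of G1 map to edges of G2, and |E(G1)| = |E(G2)| = 4, so φ is a bijection on edges as well as vertices. Hence G1 ≅ G2.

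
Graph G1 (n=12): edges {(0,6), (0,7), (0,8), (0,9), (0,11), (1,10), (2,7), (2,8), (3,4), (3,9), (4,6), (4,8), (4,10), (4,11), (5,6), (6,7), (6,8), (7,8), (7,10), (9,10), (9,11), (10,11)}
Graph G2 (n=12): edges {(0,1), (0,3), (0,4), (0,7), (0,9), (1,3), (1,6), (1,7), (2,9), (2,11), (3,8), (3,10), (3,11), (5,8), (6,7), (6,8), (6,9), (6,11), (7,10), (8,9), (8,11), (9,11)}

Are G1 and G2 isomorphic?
Yes, isomorphic

The graphs are isomorphic.
One valid mapping φ: V(G1) → V(G2): 0→6, 1→4, 2→2, 3→10, 4→3, 5→5, 6→8, 7→9, 8→11, 9→7, 10→0, 11→1

Verify φ preserves adjacency — for each edge of G1, its image is an edge of G2:
  (0,6) → (φ(0),φ(6)) = (6,8) ∈ E(G2) ✓
  (0,7) → (φ(0),φ(7)) = (6,9) ∈ E(G2) ✓
  (0,8) → (φ(0),φ(8)) = (6,11) ∈ E(G2) ✓
  (0,9) → (φ(0),φ(9)) = (6,7) ∈ E(G2) ✓
  (0,11) → (φ(0),φ(11)) = (1,6) ∈ E(G2) ✓
  (1,10) → (φ(1),φ(10)) = (0,4) ∈ E(G2) ✓
  (2,7) → (φ(2),φ(7)) = (2,9) ∈ E(G2) ✓
  (2,8) → (φ(2),φ(8)) = (2,11) ∈ E(G2) ✓
  (3,4) → (φ(3),φ(4)) = (3,10) ∈ E(G2) ✓
  (3,9) → (φ(3),φ(9)) = (7,10) ∈ E(G2) ✓
  (4,6) → (φ(4),φ(6)) = (3,8) ∈ E(G2) ✓
  (4,8) → (φ(4),φ(8)) = (3,11) ∈ E(G2) ✓
  (4,10) → (φ(4),φ(10)) = (0,3) ∈ E(G2) ✓
  (4,11) → (φ(4),φ(11)) = (1,3) ∈ E(G2) ✓
  (5,6) → (φ(5),φ(6)) = (5,8) ∈ E(G2) ✓
  (6,7) → (φ(6),φ(7)) = (8,9) ∈ E(G2) ✓
  (6,8) → (φ(6),φ(8)) = (8,11) ∈ E(G2) ✓
  (7,8) → (φ(7),φ(8)) = (9,11) ∈ E(G2) ✓
  (7,10) → (φ(7),φ(10)) = (0,9) ∈ E(G2) ✓
  (9,10) → (φ(9),φ(10)) = (0,7) ∈ E(G2) ✓
  (9,11) → (φ(9),φ(11)) = (1,7) ∈ E(G2) ✓
  (10,11) → (φ(10),φ(11)) = (0,1) ∈ E(G2) ✓
All 22 edges of G1 map to edges of G2, and |E(G1)| = |E(G2)| = 22, so φ is a bijection on edges as well as vertices. Hence G1 ≅ G2.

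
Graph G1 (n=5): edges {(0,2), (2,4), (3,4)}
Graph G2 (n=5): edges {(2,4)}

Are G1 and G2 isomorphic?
No, not isomorphic

The graphs are NOT isomorphic.

Counting edges: G1 has 3 edge(s); G2 has 1 edge(s).
Edge count is an isomorphism invariant (a bijection on vertices induces a bijection on edges), so differing edge counts rule out isomorphism.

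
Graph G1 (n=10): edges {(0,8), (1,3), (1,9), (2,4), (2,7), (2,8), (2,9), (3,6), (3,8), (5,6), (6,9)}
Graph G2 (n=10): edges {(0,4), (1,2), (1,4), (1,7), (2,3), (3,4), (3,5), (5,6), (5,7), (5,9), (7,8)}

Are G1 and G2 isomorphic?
Yes, isomorphic

The graphs are isomorphic.
One valid mapping φ: V(G1) → V(G2): 0→8, 1→2, 2→5, 3→1, 4→9, 5→0, 6→4, 7→6, 8→7, 9→3

Verify φ preserves adjacency — for each edge of G1, its image is an edge of G2:
  (0,8) → (φ(0),φ(8)) = (7,8) ∈ E(G2) ✓
  (1,3) → (φ(1),φ(3)) = (1,2) ∈ E(G2) ✓
  (1,9) → (φ(1),φ(9)) = (2,3) ∈ E(G2) ✓
  (2,4) → (φ(2),φ(4)) = (5,9) ∈ E(G2) ✓
  (2,7) → (φ(2),φ(7)) = (5,6) ∈ E(G2) ✓
  (2,8) → (φ(2),φ(8)) = (5,7) ∈ E(G2) ✓
  (2,9) → (φ(2),φ(9)) = (3,5) ∈ E(G2) ✓
  (3,6) → (φ(3),φ(6)) = (1,4) ∈ E(G2) ✓
  (3,8) → (φ(3),φ(8)) = (1,7) ∈ E(G2) ✓
  (5,6) → (φ(5),φ(6)) = (0,4) ∈ E(G2) ✓
  (6,9) → (φ(6),φ(9)) = (3,4) ∈ E(G2) ✓
All 11 edges of G1 map to edges of G2, and |E(G1)| = |E(G2)| = 11, so φ is a bijection on edges as well as vertices. Hence G1 ≅ G2.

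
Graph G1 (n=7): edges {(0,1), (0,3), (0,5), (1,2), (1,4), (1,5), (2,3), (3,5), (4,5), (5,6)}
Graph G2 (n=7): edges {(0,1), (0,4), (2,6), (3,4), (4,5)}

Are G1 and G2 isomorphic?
No, not isomorphic

The graphs are NOT isomorphic.

Connected components of G1: 1 component(s) with vertex sets [[0, 1, 2, 3, 4, 5, 6]], sizes [7].
Connected components of G2: 2 component(s) with vertex sets [[2, 6], [0, 1, 3, 4, 5]], sizes [2, 5].
The number of connected components (and the multiset of component sizes) is an isomorphism invariant — an isomorphism maps each component of G1 bijectively onto a component of G2. Since G1 has 1 component(s) and G2 has 2, they cannot be isomorphic.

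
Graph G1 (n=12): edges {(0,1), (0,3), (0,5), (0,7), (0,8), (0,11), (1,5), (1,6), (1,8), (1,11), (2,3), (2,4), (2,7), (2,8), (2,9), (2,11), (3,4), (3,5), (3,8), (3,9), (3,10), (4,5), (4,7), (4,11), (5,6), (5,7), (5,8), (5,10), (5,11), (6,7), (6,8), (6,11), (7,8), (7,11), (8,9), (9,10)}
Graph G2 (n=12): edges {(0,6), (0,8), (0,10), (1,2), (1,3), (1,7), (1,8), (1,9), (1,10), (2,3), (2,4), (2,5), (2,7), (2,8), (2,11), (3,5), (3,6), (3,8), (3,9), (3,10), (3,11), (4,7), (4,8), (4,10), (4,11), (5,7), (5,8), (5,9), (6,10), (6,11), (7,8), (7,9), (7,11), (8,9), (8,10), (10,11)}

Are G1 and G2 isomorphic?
Yes, isomorphic

The graphs are isomorphic.
One valid mapping φ: V(G1) → V(G2): 0→1, 1→9, 2→11, 3→10, 4→4, 5→8, 6→5, 7→2, 8→3, 9→6, 10→0, 11→7

Verify φ preserves adjacency — for each edge of G1, its image is an edge of G2:
  (0,1) → (φ(0),φ(1)) = (1,9) ∈ E(G2) ✓
  (0,3) → (φ(0),φ(3)) = (1,10) ∈ E(G2) ✓
  (0,5) → (φ(0),φ(5)) = (1,8) ∈ E(G2) ✓
  (0,7) → (φ(0),φ(7)) = (1,2) ∈ E(G2) ✓
  (0,8) → (φ(0),φ(8)) = (1,3) ∈ E(G2) ✓
  (0,11) → (φ(0),φ(11)) = (1,7) ∈ E(G2) ✓
  (1,5) → (φ(1),φ(5)) = (8,9) ∈ E(G2) ✓
  (1,6) → (φ(1),φ(6)) = (5,9) ∈ E(G2) ✓
  (1,8) → (φ(1),φ(8)) = (3,9) ∈ E(G2) ✓
  (1,11) → (φ(1),φ(11)) = (7,9) ∈ E(G2) ✓
  (2,3) → (φ(2),φ(3)) = (10,11) ∈ E(G2) ✓
  (2,4) → (φ(2),φ(4)) = (4,11) ∈ E(G2) ✓
  (2,7) → (φ(2),φ(7)) = (2,11) ∈ E(G2) ✓
  (2,8) → (φ(2),φ(8)) = (3,11) ∈ E(G2) ✓
  (2,9) → (φ(2),φ(9)) = (6,11) ∈ E(G2) ✓
  (2,11) → (φ(2),φ(11)) = (7,11) ∈ E(G2) ✓
  (3,4) → (φ(3),φ(4)) = (4,10) ∈ E(G2) ✓
  (3,5) → (φ(3),φ(5)) = (8,10) ∈ E(G2) ✓
  (3,8) → (φ(3),φ(8)) = (3,10) ∈ E(G2) ✓
  (3,9) → (φ(3),φ(9)) = (6,10) ∈ E(G2) ✓
  (3,10) → (φ(3),φ(10)) = (0,10) ∈ E(G2) ✓
  (4,5) → (φ(4),φ(5)) = (4,8) ∈ E(G2) ✓
  (4,7) → (φ(4),φ(7)) = (2,4) ∈ E(G2) ✓
  (4,11) → (φ(4),φ(11)) = (4,7) ∈ E(G2) ✓
  (5,6) → (φ(5),φ(6)) = (5,8) ∈ E(G2) ✓
  (5,7) → (φ(5),φ(7)) = (2,8) ∈ E(G2) ✓
  (5,8) → (φ(5),φ(8)) = (3,8) ∈ E(G2) ✓
  (5,10) → (φ(5),φ(10)) = (0,8) ∈ E(G2) ✓
  (5,11) → (φ(5),φ(11)) = (7,8) ∈ E(G2) ✓
  (6,7) → (φ(6),φ(7)) = (2,5) ∈ E(G2) ✓
  (6,8) → (φ(6),φ(8)) = (3,5) ∈ E(G2) ✓
  (6,11) → (φ(6),φ(11)) = (5,7) ∈ E(G2) ✓
  (7,8) → (φ(7),φ(8)) = (2,3) ∈ E(G2) ✓
  (7,11) → (φ(7),φ(11)) = (2,7) ∈ E(G2) ✓
  (8,9) → (φ(8),φ(9)) = (3,6) ∈ E(G2) ✓
  (9,10) → (φ(9),φ(10)) = (0,6) ∈ E(G2) ✓
All 36 edges of G1 map to edges of G2, and |E(G1)| = |E(G2)| = 36, so φ is a bijection on edges as well as vertices. Hence G1 ≅ G2.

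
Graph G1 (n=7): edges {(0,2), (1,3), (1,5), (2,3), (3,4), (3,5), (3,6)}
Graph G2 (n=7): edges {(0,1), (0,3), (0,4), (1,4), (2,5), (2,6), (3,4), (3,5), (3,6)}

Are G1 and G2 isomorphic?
No, not isomorphic

The graphs are NOT isomorphic.

Counting triangles (3-cliques): G1 has 1, G2 has 2.
Triangle count is an isomorphism invariant, so differing triangle counts rule out isomorphism.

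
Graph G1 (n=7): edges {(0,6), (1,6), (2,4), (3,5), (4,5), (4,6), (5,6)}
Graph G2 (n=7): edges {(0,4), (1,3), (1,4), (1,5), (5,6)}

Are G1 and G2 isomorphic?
No, not isomorphic

The graphs are NOT isomorphic.

Degrees in G1: deg(0)=1, deg(1)=1, deg(2)=1, deg(3)=1, deg(4)=3, deg(5)=3, deg(6)=4.
Sorted degree sequence of G1: [4, 3, 3, 1, 1, 1, 1].
Degrees in G2: deg(0)=1, deg(1)=3, deg(2)=0, deg(3)=1, deg(4)=2, deg(5)=2, deg(6)=1.
Sorted degree sequence of G2: [3, 2, 2, 1, 1, 1, 0].
The (sorted) degree sequence is an isomorphism invariant, so since G1 and G2 have different degree sequences they cannot be isomorphic.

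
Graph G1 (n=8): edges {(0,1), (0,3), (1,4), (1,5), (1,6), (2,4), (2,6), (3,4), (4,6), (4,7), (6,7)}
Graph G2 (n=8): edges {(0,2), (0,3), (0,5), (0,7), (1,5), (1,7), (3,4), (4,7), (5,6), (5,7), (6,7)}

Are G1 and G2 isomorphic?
Yes, isomorphic

The graphs are isomorphic.
One valid mapping φ: V(G1) → V(G2): 0→3, 1→0, 2→1, 3→4, 4→7, 5→2, 6→5, 7→6

Verify φ preserves adjacency — for each edge of G1, its image is an edge of G2:
  (0,1) → (φ(0),φ(1)) = (0,3) ∈ E(G2) ✓
  (0,3) → (φ(0),φ(3)) = (3,4) ∈ E(G2) ✓
  (1,4) → (φ(1),φ(4)) = (0,7) ∈ E(G2) ✓
  (1,5) → (φ(1),φ(5)) = (0,2) ∈ E(G2) ✓
  (1,6) → (φ(1),φ(6)) = (0,5) ∈ E(G2) ✓
  (2,4) → (φ(2),φ(4)) = (1,7) ∈ E(G2) ✓
  (2,6) → (φ(2),φ(6)) = (1,5) ∈ E(G2) ✓
  (3,4) → (φ(3),φ(4)) = (4,7) ∈ E(G2) ✓
  (4,6) → (φ(4),φ(6)) = (5,7) ∈ E(G2) ✓
  (4,7) → (φ(4),φ(7)) = (6,7) ∈ E(G2) ✓
  (6,7) → (φ(6),φ(7)) = (5,6) ∈ E(G2) ✓
All 11 edges of G1 map to edges of G2, and |E(G1)| = |E(G2)| = 11, so φ is a bijection on edges as well as vertices. Hence G1 ≅ G2.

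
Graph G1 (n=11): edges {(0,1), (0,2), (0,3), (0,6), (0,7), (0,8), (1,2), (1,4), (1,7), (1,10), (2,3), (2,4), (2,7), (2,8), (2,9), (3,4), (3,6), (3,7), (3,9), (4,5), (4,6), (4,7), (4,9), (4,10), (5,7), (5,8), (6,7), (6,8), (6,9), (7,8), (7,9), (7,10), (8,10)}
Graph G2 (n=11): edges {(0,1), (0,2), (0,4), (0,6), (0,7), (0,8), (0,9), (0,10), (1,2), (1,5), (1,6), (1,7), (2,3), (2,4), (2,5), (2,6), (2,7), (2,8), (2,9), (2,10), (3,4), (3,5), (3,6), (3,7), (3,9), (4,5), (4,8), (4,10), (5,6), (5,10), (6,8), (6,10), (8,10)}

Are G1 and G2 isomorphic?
Yes, isomorphic

The graphs are isomorphic.
One valid mapping φ: V(G1) → V(G2): 0→5, 1→1, 2→6, 3→10, 4→0, 5→9, 6→4, 7→2, 8→3, 9→8, 10→7

Verify φ preserves adjacency — for each edge of G1, its image is an edge of G2:
  (0,1) → (φ(0),φ(1)) = (1,5) ∈ E(G2) ✓
  (0,2) → (φ(0),φ(2)) = (5,6) ∈ E(G2) ✓
  (0,3) → (φ(0),φ(3)) = (5,10) ∈ E(G2) ✓
  (0,6) → (φ(0),φ(6)) = (4,5) ∈ E(G2) ✓
  (0,7) → (φ(0),φ(7)) = (2,5) ∈ E(G2) ✓
  (0,8) → (φ(0),φ(8)) = (3,5) ∈ E(G2) ✓
  (1,2) → (φ(1),φ(2)) = (1,6) ∈ E(G2) ✓
  (1,4) → (φ(1),φ(4)) = (0,1) ∈ E(G2) ✓
  (1,7) → (φ(1),φ(7)) = (1,2) ∈ E(G2) ✓
  (1,10) → (φ(1),φ(10)) = (1,7) ∈ E(G2) ✓
  (2,3) → (φ(2),φ(3)) = (6,10) ∈ E(G2) ✓
  (2,4) → (φ(2),φ(4)) = (0,6) ∈ E(G2) ✓
  (2,7) → (φ(2),φ(7)) = (2,6) ∈ E(G2) ✓
  (2,8) → (φ(2),φ(8)) = (3,6) ∈ E(G2) ✓
  (2,9) → (φ(2),φ(9)) = (6,8) ∈ E(G2) ✓
  (3,4) → (φ(3),φ(4)) = (0,10) ∈ E(G2) ✓
  (3,6) → (φ(3),φ(6)) = (4,10) ∈ E(G2) ✓
  (3,7) → (φ(3),φ(7)) = (2,10) ∈ E(G2) ✓
  (3,9) → (φ(3),φ(9)) = (8,10) ∈ E(G2) ✓
  (4,5) → (φ(4),φ(5)) = (0,9) ∈ E(G2) ✓
  (4,6) → (φ(4),φ(6)) = (0,4) ∈ E(G2) ✓
  (4,7) → (φ(4),φ(7)) = (0,2) ∈ E(G2) ✓
  (4,9) → (φ(4),φ(9)) = (0,8) ∈ E(G2) ✓
  (4,10) → (φ(4),φ(10)) = (0,7) ∈ E(G2) ✓
  (5,7) → (φ(5),φ(7)) = (2,9) ∈ E(G2) ✓
  (5,8) → (φ(5),φ(8)) = (3,9) ∈ E(G2) ✓
  (6,7) → (φ(6),φ(7)) = (2,4) ∈ E(G2) ✓
  (6,8) → (φ(6),φ(8)) = (3,4) ∈ E(G2) ✓
  (6,9) → (φ(6),φ(9)) = (4,8) ∈ E(G2) ✓
  (7,8) → (φ(7),φ(8)) = (2,3) ∈ E(G2) ✓
  (7,9) → (φ(7),φ(9)) = (2,8) ∈ E(G2) ✓
  (7,10) → (φ(7),φ(10)) = (2,7) ∈ E(G2) ✓
  (8,10) → (φ(8),φ(10)) = (3,7) ∈ E(G2) ✓
All 33 edges of G1 map to edges of G2, and |E(G1)| = |E(G2)| = 33, so φ is a bijection on edges as well as vertices. Hence G1 ≅ G2.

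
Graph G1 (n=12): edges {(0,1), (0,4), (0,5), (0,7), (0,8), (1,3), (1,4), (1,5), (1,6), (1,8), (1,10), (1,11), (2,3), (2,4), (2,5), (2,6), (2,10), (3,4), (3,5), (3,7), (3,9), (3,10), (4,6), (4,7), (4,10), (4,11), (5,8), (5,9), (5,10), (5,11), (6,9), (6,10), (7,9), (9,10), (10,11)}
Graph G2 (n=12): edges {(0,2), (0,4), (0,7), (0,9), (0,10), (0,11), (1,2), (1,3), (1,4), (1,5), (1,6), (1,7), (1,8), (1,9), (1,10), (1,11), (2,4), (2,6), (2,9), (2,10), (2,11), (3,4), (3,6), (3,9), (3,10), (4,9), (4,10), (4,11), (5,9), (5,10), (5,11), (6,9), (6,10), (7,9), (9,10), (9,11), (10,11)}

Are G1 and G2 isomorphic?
No, not isomorphic

The graphs are NOT isomorphic.

Counting triangles (3-cliques): G1 has 34, G2 has 53.
Triangle count is an isomorphism invariant, so differing triangle counts rule out isomorphism.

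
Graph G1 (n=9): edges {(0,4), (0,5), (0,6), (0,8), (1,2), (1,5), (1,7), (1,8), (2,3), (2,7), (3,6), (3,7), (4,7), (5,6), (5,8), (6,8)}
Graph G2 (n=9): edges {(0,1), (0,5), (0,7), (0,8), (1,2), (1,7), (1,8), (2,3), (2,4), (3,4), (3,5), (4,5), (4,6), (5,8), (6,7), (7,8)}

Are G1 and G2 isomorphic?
Yes, isomorphic

The graphs are isomorphic.
One valid mapping φ: V(G1) → V(G2): 0→7, 1→5, 2→3, 3→2, 4→6, 5→0, 6→1, 7→4, 8→8

Verify φ preserves adjacency — for each edge of G1, its image is an edge of G2:
  (0,4) → (φ(0),φ(4)) = (6,7) ∈ E(G2) ✓
  (0,5) → (φ(0),φ(5)) = (0,7) ∈ E(G2) ✓
  (0,6) → (φ(0),φ(6)) = (1,7) ∈ E(G2) ✓
  (0,8) → (φ(0),φ(8)) = (7,8) ∈ E(G2) ✓
  (1,2) → (φ(1),φ(2)) = (3,5) ∈ E(G2) ✓
  (1,5) → (φ(1),φ(5)) = (0,5) ∈ E(G2) ✓
  (1,7) → (φ(1),φ(7)) = (4,5) ∈ E(G2) ✓
  (1,8) → (φ(1),φ(8)) = (5,8) ∈ E(G2) ✓
  (2,3) → (φ(2),φ(3)) = (2,3) ∈ E(G2) ✓
  (2,7) → (φ(2),φ(7)) = (3,4) ∈ E(G2) ✓
  (3,6) → (φ(3),φ(6)) = (1,2) ∈ E(G2) ✓
  (3,7) → (φ(3),φ(7)) = (2,4) ∈ E(G2) ✓
  (4,7) → (φ(4),φ(7)) = (4,6) ∈ E(G2) ✓
  (5,6) → (φ(5),φ(6)) = (0,1) ∈ E(G2) ✓
  (5,8) → (φ(5),φ(8)) = (0,8) ∈ E(G2) ✓
  (6,8) → (φ(6),φ(8)) = (1,8) ∈ E(G2) ✓
All 16 edges of G1 map to edges of G2, and |E(G1)| = |E(G2)| = 16, so φ is a bijection on edges as well as vertices. Hence G1 ≅ G2.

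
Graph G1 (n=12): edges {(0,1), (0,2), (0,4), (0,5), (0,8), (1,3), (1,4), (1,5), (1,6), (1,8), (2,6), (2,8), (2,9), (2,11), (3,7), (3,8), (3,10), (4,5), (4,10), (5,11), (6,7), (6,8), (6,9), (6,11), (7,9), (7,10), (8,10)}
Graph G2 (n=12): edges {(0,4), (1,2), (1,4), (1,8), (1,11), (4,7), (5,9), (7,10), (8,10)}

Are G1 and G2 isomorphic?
No, not isomorphic

The graphs are NOT isomorphic.

Connected components of G1: 1 component(s) with vertex sets [[0, 1, 2, 3, 4, 5, 6, 7, 8, 9, 10, 11]], sizes [12].
Connected components of G2: 4 component(s) with vertex sets [[3], [6], [5, 9], [0, 1, 2, 4, 7, 8, 10, 11]], sizes [1, 1, 2, 8].
The number of connected components (and the multiset of component sizes) is an isomorphism invariant — an isomorphism maps each component of G1 bijectively onto a component of G2. Since G1 has 1 component(s) and G2 has 4, they cannot be isomorphic.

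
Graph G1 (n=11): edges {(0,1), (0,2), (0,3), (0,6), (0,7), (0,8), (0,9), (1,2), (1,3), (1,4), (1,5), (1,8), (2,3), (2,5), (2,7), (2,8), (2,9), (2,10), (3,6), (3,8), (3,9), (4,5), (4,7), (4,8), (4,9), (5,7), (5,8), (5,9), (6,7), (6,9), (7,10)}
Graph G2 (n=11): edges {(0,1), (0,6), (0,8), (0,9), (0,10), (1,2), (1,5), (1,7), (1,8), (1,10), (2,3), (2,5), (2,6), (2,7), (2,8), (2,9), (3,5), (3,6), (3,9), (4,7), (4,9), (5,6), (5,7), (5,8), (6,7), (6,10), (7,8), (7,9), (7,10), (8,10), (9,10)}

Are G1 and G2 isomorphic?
Yes, isomorphic

The graphs are isomorphic.
One valid mapping φ: V(G1) → V(G2): 0→2, 1→8, 2→7, 3→5, 4→0, 5→10, 6→3, 7→9, 8→1, 9→6, 10→4

Verify φ preserves adjacency — for each edge of G1, its image is an edge of G2:
  (0,1) → (φ(0),φ(1)) = (2,8) ∈ E(G2) ✓
  (0,2) → (φ(0),φ(2)) = (2,7) ∈ E(G2) ✓
  (0,3) → (φ(0),φ(3)) = (2,5) ∈ E(G2) ✓
  (0,6) → (φ(0),φ(6)) = (2,3) ∈ E(G2) ✓
  (0,7) → (φ(0),φ(7)) = (2,9) ∈ E(G2) ✓
  (0,8) → (φ(0),φ(8)) = (1,2) ∈ E(G2) ✓
  (0,9) → (φ(0),φ(9)) = (2,6) ∈ E(G2) ✓
  (1,2) → (φ(1),φ(2)) = (7,8) ∈ E(G2) ✓
  (1,3) → (φ(1),φ(3)) = (5,8) ∈ E(G2) ✓
  (1,4) → (φ(1),φ(4)) = (0,8) ∈ E(G2) ✓
  (1,5) → (φ(1),φ(5)) = (8,10) ∈ E(G2) ✓
  (1,8) → (φ(1),φ(8)) = (1,8) ∈ E(G2) ✓
  (2,3) → (φ(2),φ(3)) = (5,7) ∈ E(G2) ✓
  (2,5) → (φ(2),φ(5)) = (7,10) ∈ E(G2) ✓
  (2,7) → (φ(2),φ(7)) = (7,9) ∈ E(G2) ✓
  (2,8) → (φ(2),φ(8)) = (1,7) ∈ E(G2) ✓
  (2,9) → (φ(2),φ(9)) = (6,7) ∈ E(G2) ✓
  (2,10) → (φ(2),φ(10)) = (4,7) ∈ E(G2) ✓
  (3,6) → (φ(3),φ(6)) = (3,5) ∈ E(G2) ✓
  (3,8) → (φ(3),φ(8)) = (1,5) ∈ E(G2) ✓
  (3,9) → (φ(3),φ(9)) = (5,6) ∈ E(G2) ✓
  (4,5) → (φ(4),φ(5)) = (0,10) ∈ E(G2) ✓
  (4,7) → (φ(4),φ(7)) = (0,9) ∈ E(G2) ✓
  (4,8) → (φ(4),φ(8)) = (0,1) ∈ E(G2) ✓
  (4,9) → (φ(4),φ(9)) = (0,6) ∈ E(G2) ✓
  (5,7) → (φ(5),φ(7)) = (9,10) ∈ E(G2) ✓
  (5,8) → (φ(5),φ(8)) = (1,10) ∈ E(G2) ✓
  (5,9) → (φ(5),φ(9)) = (6,10) ∈ E(G2) ✓
  (6,7) → (φ(6),φ(7)) = (3,9) ∈ E(G2) ✓
  (6,9) → (φ(6),φ(9)) = (3,6) ∈ E(G2) ✓
  (7,10) → (φ(7),φ(10)) = (4,9) ∈ E(G2) ✓
All 31 edges of G1 map to edges of G2, and |E(G1)| = |E(G2)| = 31, so φ is a bijection on edges as well as vertices. Hence G1 ≅ G2.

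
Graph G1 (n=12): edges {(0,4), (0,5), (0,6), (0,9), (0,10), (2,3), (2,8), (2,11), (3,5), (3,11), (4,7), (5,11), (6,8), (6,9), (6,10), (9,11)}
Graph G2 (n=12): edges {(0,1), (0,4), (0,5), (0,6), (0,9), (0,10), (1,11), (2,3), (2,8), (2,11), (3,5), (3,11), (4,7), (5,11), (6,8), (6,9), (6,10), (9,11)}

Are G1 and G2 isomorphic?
No, not isomorphic

The graphs are NOT isomorphic.

Counting edges: G1 has 16 edge(s); G2 has 18 edge(s).
Edge count is an isomorphism invariant (a bijection on vertices induces a bijection on edges), so differing edge counts rule out isomorphism.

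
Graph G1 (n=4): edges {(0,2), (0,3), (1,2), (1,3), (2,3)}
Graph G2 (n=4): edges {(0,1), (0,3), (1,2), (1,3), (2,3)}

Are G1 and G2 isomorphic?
Yes, isomorphic

The graphs are isomorphic.
One valid mapping φ: V(G1) → V(G2): 0→0, 1→2, 2→1, 3→3

Verify φ preserves adjacency — for each edge of G1, its image is an edge of G2:
  (0,2) → (φ(0),φ(2)) = (0,1) ∈ E(G2) ✓
  (0,3) → (φ(0),φ(3)) = (0,3) ∈ E(G2) ✓
  (1,2) → (φ(1),φ(2)) = (1,2) ∈ E(G2) ✓
  (1,3) → (φ(1),φ(3)) = (2,3) ∈ E(G2) ✓
  (2,3) → (φ(2),φ(3)) = (1,3) ∈ E(G2) ✓
All 5 edges of G1 map to edges of G2, and |E(G1)| = |E(G2)| = 5, so φ is a bijection on edges as well as vertices. Hence G1 ≅ G2.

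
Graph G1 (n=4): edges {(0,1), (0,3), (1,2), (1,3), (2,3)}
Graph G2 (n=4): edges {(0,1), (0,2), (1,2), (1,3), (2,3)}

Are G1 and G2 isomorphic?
Yes, isomorphic

The graphs are isomorphic.
One valid mapping φ: V(G1) → V(G2): 0→0, 1→1, 2→3, 3→2

Verify φ preserves adjacency — for each edge of G1, its image is an edge of G2:
  (0,1) → (φ(0),φ(1)) = (0,1) ∈ E(G2) ✓
  (0,3) → (φ(0),φ(3)) = (0,2) ∈ E(G2) ✓
  (1,2) → (φ(1),φ(2)) = (1,3) ∈ E(G2) ✓
  (1,3) → (φ(1),φ(3)) = (1,2) ∈ E(G2) ✓
  (2,3) → (φ(2),φ(3)) = (2,3) ∈ E(G2) ✓
All 5 edges of G1 map to edges of G2, and |E(G1)| = |E(G2)| = 5, so φ is a bijection on edges as well as vertices. Hence G1 ≅ G2.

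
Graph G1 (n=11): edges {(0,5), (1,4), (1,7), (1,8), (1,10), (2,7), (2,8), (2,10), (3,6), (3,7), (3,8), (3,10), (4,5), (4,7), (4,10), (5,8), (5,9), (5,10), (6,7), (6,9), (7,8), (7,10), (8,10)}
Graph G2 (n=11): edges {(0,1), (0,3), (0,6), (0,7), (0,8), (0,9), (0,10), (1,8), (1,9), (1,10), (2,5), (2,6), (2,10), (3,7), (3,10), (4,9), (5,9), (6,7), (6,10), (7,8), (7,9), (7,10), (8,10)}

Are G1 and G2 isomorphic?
Yes, isomorphic

The graphs are isomorphic.
One valid mapping φ: V(G1) → V(G2): 0→4, 1→8, 2→3, 3→6, 4→1, 5→9, 6→2, 7→10, 8→7, 9→5, 10→0

Verify φ preserves adjacency — for each edge of G1, its image is an edge of G2:
  (0,5) → (φ(0),φ(5)) = (4,9) ∈ E(G2) ✓
  (1,4) → (φ(1),φ(4)) = (1,8) ∈ E(G2) ✓
  (1,7) → (φ(1),φ(7)) = (8,10) ∈ E(G2) ✓
  (1,8) → (φ(1),φ(8)) = (7,8) ∈ E(G2) ✓
  (1,10) → (φ(1),φ(10)) = (0,8) ∈ E(G2) ✓
  (2,7) → (φ(2),φ(7)) = (3,10) ∈ E(G2) ✓
  (2,8) → (φ(2),φ(8)) = (3,7) ∈ E(G2) ✓
  (2,10) → (φ(2),φ(10)) = (0,3) ∈ E(G2) ✓
  (3,6) → (φ(3),φ(6)) = (2,6) ∈ E(G2) ✓
  (3,7) → (φ(3),φ(7)) = (6,10) ∈ E(G2) ✓
  (3,8) → (φ(3),φ(8)) = (6,7) ∈ E(G2) ✓
  (3,10) → (φ(3),φ(10)) = (0,6) ∈ E(G2) ✓
  (4,5) → (φ(4),φ(5)) = (1,9) ∈ E(G2) ✓
  (4,7) → (φ(4),φ(7)) = (1,10) ∈ E(G2) ✓
  (4,10) → (φ(4),φ(10)) = (0,1) ∈ E(G2) ✓
  (5,8) → (φ(5),φ(8)) = (7,9) ∈ E(G2) ✓
  (5,9) → (φ(5),φ(9)) = (5,9) ∈ E(G2) ✓
  (5,10) → (φ(5),φ(10)) = (0,9) ∈ E(G2) ✓
  (6,7) → (φ(6),φ(7)) = (2,10) ∈ E(G2) ✓
  (6,9) → (φ(6),φ(9)) = (2,5) ∈ E(G2) ✓
  (7,8) → (φ(7),φ(8)) = (7,10) ∈ E(G2) ✓
  (7,10) → (φ(7),φ(10)) = (0,10) ∈ E(G2) ✓
  (8,10) → (φ(8),φ(10)) = (0,7) ∈ E(G2) ✓
All 23 edges of G1 map to edges of G2, and |E(G1)| = |E(G2)| = 23, so φ is a bijection on edges as well as vertices. Hence G1 ≅ G2.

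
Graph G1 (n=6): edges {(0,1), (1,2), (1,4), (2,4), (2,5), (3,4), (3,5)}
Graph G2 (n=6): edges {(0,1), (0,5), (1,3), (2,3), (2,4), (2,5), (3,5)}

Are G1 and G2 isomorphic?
Yes, isomorphic

The graphs are isomorphic.
One valid mapping φ: V(G1) → V(G2): 0→4, 1→2, 2→5, 3→1, 4→3, 5→0

Verify φ preserves adjacency — for each edge of G1, its image is an edge of G2:
  (0,1) → (φ(0),φ(1)) = (2,4) ∈ E(G2) ✓
  (1,2) → (φ(1),φ(2)) = (2,5) ∈ E(G2) ✓
  (1,4) → (φ(1),φ(4)) = (2,3) ∈ E(G2) ✓
  (2,4) → (φ(2),φ(4)) = (3,5) ∈ E(G2) ✓
  (2,5) → (φ(2),φ(5)) = (0,5) ∈ E(G2) ✓
  (3,4) → (φ(3),φ(4)) = (1,3) ∈ E(G2) ✓
  (3,5) → (φ(3),φ(5)) = (0,1) ∈ E(G2) ✓
All 7 edges of G1 map to edges of G2, and |E(G1)| = |E(G2)| = 7, so φ is a bijection on edges as well as vertices. Hence G1 ≅ G2.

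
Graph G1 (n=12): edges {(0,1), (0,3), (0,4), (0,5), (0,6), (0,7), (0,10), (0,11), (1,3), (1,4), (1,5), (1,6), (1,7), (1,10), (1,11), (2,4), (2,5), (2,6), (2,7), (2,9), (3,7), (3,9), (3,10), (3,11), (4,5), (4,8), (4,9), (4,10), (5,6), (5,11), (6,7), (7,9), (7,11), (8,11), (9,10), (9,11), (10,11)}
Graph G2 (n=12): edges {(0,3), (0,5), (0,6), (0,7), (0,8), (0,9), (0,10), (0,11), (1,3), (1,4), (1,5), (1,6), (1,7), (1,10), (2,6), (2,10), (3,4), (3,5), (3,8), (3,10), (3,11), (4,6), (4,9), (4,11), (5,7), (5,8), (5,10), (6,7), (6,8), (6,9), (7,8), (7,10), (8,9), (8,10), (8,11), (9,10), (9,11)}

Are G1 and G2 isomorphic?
Yes, isomorphic

The graphs are isomorphic.
One valid mapping φ: V(G1) → V(G2): 0→0, 1→8, 2→4, 3→5, 4→6, 5→9, 6→11, 7→3, 8→2, 9→1, 10→7, 11→10

Verify φ preserves adjacency — for each edge of G1, its image is an edge of G2:
  (0,1) → (φ(0),φ(1)) = (0,8) ∈ E(G2) ✓
  (0,3) → (φ(0),φ(3)) = (0,5) ∈ E(G2) ✓
  (0,4) → (φ(0),φ(4)) = (0,6) ∈ E(G2) ✓
  (0,5) → (φ(0),φ(5)) = (0,9) ∈ E(G2) ✓
  (0,6) → (φ(0),φ(6)) = (0,11) ∈ E(G2) ✓
  (0,7) → (φ(0),φ(7)) = (0,3) ∈ E(G2) ✓
  (0,10) → (φ(0),φ(10)) = (0,7) ∈ E(G2) ✓
  (0,11) → (φ(0),φ(11)) = (0,10) ∈ E(G2) ✓
  (1,3) → (φ(1),φ(3)) = (5,8) ∈ E(G2) ✓
  (1,4) → (φ(1),φ(4)) = (6,8) ∈ E(G2) ✓
  (1,5) → (φ(1),φ(5)) = (8,9) ∈ E(G2) ✓
  (1,6) → (φ(1),φ(6)) = (8,11) ∈ E(G2) ✓
  (1,7) → (φ(1),φ(7)) = (3,8) ∈ E(G2) ✓
  (1,10) → (φ(1),φ(10)) = (7,8) ∈ E(G2) ✓
  (1,11) → (φ(1),φ(11)) = (8,10) ∈ E(G2) ✓
  (2,4) → (φ(2),φ(4)) = (4,6) ∈ E(G2) ✓
  (2,5) → (φ(2),φ(5)) = (4,9) ∈ E(G2) ✓
  (2,6) → (φ(2),φ(6)) = (4,11) ∈ E(G2) ✓
  (2,7) → (φ(2),φ(7)) = (3,4) ∈ E(G2) ✓
  (2,9) → (φ(2),φ(9)) = (1,4) ∈ E(G2) ✓
  (3,7) → (φ(3),φ(7)) = (3,5) ∈ E(G2) ✓
  (3,9) → (φ(3),φ(9)) = (1,5) ∈ E(G2) ✓
  (3,10) → (φ(3),φ(10)) = (5,7) ∈ E(G2) ✓
  (3,11) → (φ(3),φ(11)) = (5,10) ∈ E(G2) ✓
  (4,5) → (φ(4),φ(5)) = (6,9) ∈ E(G2) ✓
  (4,8) → (φ(4),φ(8)) = (2,6) ∈ E(G2) ✓
  (4,9) → (φ(4),φ(9)) = (1,6) ∈ E(G2) ✓
  (4,10) → (φ(4),φ(10)) = (6,7) ∈ E(G2) ✓
  (5,6) → (φ(5),φ(6)) = (9,11) ∈ E(G2) ✓
  (5,11) → (φ(5),φ(11)) = (9,10) ∈ E(G2) ✓
  (6,7) → (φ(6),φ(7)) = (3,11) ∈ E(G2) ✓
  (7,9) → (φ(7),φ(9)) = (1,3) ∈ E(G2) ✓
  (7,11) → (φ(7),φ(11)) = (3,10) ∈ E(G2) ✓
  (8,11) → (φ(8),φ(11)) = (2,10) ∈ E(G2) ✓
  (9,10) → (φ(9),φ(10)) = (1,7) ∈ E(G2) ✓
  (9,11) → (φ(9),φ(11)) = (1,10) ∈ E(G2) ✓
  (10,11) → (φ(10),φ(11)) = (7,10) ∈ E(G2) ✓
All 37 edges of G1 map to edges of G2, and |E(G1)| = |E(G2)| = 37, so φ is a bijection on edges as well as vertices. Hence G1 ≅ G2.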